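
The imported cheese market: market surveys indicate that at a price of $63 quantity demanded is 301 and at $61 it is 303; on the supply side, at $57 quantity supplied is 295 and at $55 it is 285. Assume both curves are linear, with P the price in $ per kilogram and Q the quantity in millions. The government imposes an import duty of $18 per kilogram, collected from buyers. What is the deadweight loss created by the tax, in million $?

Demand slope: (303 − 301)/(61 − 63) = -1, so Qd = 364 − P.
Supply slope: (285 − 295)/(55 − 57) = 5, so Qs = 5P + 10.
Without the tax, 364 − P = 5P + 10 gives 6P = 354, so P* = $59 and Q* = 305.
With the tax collected from buyers, demand (in seller-price terms) shifts: Qd = 364 − (P + 18).
Solving gives Q = 290 with buyers paying $74 and producers receiving $56 (the $18 wedge).
Quantity falls by |ΔQ| = |305 − 290| = 15.
DWL = ½ · t · |ΔQ| = ½ · 18 · 15 = $135.

Deadweight loss = $135 million.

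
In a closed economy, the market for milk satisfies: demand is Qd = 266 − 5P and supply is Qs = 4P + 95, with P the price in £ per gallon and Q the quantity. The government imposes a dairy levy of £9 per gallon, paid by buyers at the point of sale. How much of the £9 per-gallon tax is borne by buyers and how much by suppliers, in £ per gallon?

Buyers bear £4 per gallon; suppliers bear £5 per gallon.

Without the tax, 266 − 5P = 4P + 95 gives 9P = 171, so P* = £19 and Q* = 171.
With the tax collected from buyers, demand (in seller-price terms) shifts: Qd = 266 − 5(P + 9).
New equilibrium: buyers pay £23, suppliers receive £14, Q = 151. (Wedge: Pb − Ps = 9.)
Burden on buyers: £4; on suppliers: £5. (They sum to £9.)
The less price-elastic side of the market bears the larger share of a per-unit tax.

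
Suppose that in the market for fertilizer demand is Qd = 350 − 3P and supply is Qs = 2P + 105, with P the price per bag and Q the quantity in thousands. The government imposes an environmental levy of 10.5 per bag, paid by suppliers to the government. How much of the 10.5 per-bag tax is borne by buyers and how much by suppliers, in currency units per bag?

Buyers bear 4.2 per bag; suppliers bear 6.3 per bag.

Before the tax: set 350 − 3P = 2P + 105 → P* = 49, Q* = 203.
With the tax collected from suppliers, supply shifts: Qs = 2(P − 10.5) + 105.
New equilibrium: buyers pay 53.2, suppliers receive 42.7, Q = 190.4. (Wedge: Pb − Ps = 10.5.)
Burden on buyers: 4.2; on suppliers: 6.3. (They sum to 10.5.)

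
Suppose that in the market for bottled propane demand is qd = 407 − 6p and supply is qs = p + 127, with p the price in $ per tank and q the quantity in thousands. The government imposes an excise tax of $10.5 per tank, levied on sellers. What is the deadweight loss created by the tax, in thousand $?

Deadweight loss = $47.25 thousand.

Without the tax, 407 − 6p = p + 127 gives 7p = 280, so p* = $40 and q* = 167.
With the tax collected from sellers, supply shifts: qs = (p − 10.5) + 127.
New equilibrium: consumers pay $41.5, sellers receive $31, q = 158. (Wedge: pb − ps = 10.5.)
Quantity falls by |ΔQ| = |167 − 158| = 9.
DWL = ½ · t · |ΔQ| = ½ · 10.5 · 9 = $47.25.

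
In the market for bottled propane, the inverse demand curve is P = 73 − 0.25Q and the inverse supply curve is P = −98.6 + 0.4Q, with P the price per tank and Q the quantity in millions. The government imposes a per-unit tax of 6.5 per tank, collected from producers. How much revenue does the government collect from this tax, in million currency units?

Tax revenue = 1651 million.

Rewrite in direct form: Qd = 292 − 4P and Qs = 2.5P + 246.5.
Before the tax: set 292 − 4P = 2.5P + 246.5 → P* = 7, Q* = 264.
With the tax collected from producers, supply shifts: Qs = 2.5(P − 6.5) + 246.5.
Solving gives Q = 254 with consumers paying 9.5 and producers receiving 3 (the 6.5 wedge).
Revenue = t · Q = 6.5 · 254 = 1651.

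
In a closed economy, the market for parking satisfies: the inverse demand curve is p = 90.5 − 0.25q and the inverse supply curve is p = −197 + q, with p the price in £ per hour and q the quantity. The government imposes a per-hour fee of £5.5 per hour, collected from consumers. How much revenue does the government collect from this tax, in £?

Rewrite in direct form: qd = 362 − 4p and qs = p + 197.
Without the tax, 362 − 4p = p + 197 gives 5p = 165, so p* = £33 and q* = 230.
With the tax collected from consumers, demand (in seller-price terms) shifts: qd = 362 − 4(p + 5.5).
New equilibrium: consumers pay £34.1, producers receive £28.6, q = 225.6. (Wedge: pb − ps = 5.5.)
Revenue = t · Q = 5.5 · 225.6 = £1240.8.

Tax revenue = £1240.8.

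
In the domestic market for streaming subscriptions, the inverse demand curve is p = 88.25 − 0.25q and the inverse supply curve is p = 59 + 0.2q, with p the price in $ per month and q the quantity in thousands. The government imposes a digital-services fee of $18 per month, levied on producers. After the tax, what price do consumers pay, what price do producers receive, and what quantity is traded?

Consumers pay $82; producers receive $64; quantity = 25.

Inverting to q(p) form: qd = 353 − 4p; qs = 5p − 295.
Without the tax, 353 − 4p = 5p − 295 gives 9p = 648, so p* = $72 and q* = 65.
With the tax collected from producers, supply shifts: qs = 5(p − 18) − 295.
Solving gives q = 25 with consumers paying $82 and producers receiving $64 (the $18 wedge).
The less price-elastic side of the market bears the larger share of a per-unit tax.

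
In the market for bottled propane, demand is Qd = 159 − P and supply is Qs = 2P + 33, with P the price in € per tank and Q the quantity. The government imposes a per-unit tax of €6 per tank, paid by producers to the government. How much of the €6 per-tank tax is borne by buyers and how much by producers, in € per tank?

Without the tax, 159 − P = 2P + 33 gives 3P = 126, so P* = €42 and Q* = 117.
With the tax collected from producers, supply shifts: Qs = 2(P − 6) + 33.
Solving gives Q = 113 with buyers paying €46 and producers receiving €40 (the €6 wedge).
Burden on buyers: €4; on producers: €2. (They sum to €6.)

Buyers bear €4 per tank; producers bear €2 per tank.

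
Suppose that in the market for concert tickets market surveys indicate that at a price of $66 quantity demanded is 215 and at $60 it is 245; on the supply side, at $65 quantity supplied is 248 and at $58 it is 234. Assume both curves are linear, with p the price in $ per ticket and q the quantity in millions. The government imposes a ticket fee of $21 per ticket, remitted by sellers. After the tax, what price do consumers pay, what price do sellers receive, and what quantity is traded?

Demand slope: (245 − 215)/(60 − 66) = -5, so qd = 545 − 5p.
Supply slope: (234 − 248)/(58 − 65) = 2, so qs = 2p + 118.
Before the tax: set 545 − 5p = 2p + 118 → p* = $61, q* = 240.
With the tax collected from sellers, supply shifts: qs = 2(p − 21) + 118.
Solving gives q = 210 with consumers paying $67 and sellers receiving $46 (the $21 wedge).
The less price-elastic side of the market bears the larger share of a per-unit tax.

Consumers pay $67; sellers receive $46; quantity = 210.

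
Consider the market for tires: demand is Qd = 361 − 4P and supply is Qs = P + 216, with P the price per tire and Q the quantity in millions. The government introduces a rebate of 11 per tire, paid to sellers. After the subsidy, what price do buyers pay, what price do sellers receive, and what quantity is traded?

Before the subsidy: set 361 − 4P = P + 216 → P* = 29, Q* = 245.
With a per-unit subsidy paid to sellers, each receives P + 11 per unit sold, so supply becomes Qs = (P + 11) + 216.
Solving gives Q = 253.8 with buyers paying 26.8 and sellers receiving 37.8 (the 11 wedge).

Buyers pay 26.8; sellers receive 37.8; quantity = 253.8.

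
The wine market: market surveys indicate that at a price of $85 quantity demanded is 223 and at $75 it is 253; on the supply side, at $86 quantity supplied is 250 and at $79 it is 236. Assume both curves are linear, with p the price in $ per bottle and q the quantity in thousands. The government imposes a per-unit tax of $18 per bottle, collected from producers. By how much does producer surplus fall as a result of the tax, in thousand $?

Producer surplus falls by $2453.76 thousand.

Demand slope: (253 − 223)/(75 − 85) = -3, so qd = 478 − 3p.
Supply slope: (236 − 250)/(79 − 86) = 2, so qs = 2p + 78.
Before the tax: set 478 − 3p = 2p + 78 → p* = $80, q* = 238.
With the tax collected from producers, supply shifts: qs = 2(p − 18) + 78.
New equilibrium: buyers pay $87.2, producers receive $69.2, q = 216.4. (Wedge: pb − ps = 18.)
ΔPS is the trapezoid between Q = 216.4 and Q = 238 of height $10.8: ½ · (238 + 216.4) · 10.8 = $2453.76.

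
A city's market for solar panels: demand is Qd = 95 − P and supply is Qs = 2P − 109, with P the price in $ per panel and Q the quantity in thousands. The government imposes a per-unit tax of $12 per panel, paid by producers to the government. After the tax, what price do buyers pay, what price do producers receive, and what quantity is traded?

Before the tax: set 95 − P = 2P − 109 → P* = $68, Q* = 27.
With the tax collected from producers, supply shifts: Qs = 2(P − 12) − 109.
New equilibrium: buyers pay $76, producers receive $64, Q = 19. (Wedge: Pb − Ps = 12.)
The less price-elastic side of the market bears the larger share of a per-unit tax.

Buyers pay $76; producers receive $64; quantity = 19.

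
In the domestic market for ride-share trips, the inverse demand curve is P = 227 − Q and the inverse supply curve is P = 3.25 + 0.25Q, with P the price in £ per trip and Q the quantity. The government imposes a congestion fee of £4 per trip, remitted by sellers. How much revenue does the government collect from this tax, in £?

Inverting to Q(P) form: Qd = 227 − P; Qs = 4P − 13.
Before the tax: set 227 − P = 4P − 13 → P* = £48, Q* = 179.
With the tax collected from sellers, supply shifts: Qs = 4(P − 4) − 13.
New equilibrium: buyers pay £51.2, sellers receive £47.2, Q = 175.8. (Wedge: Pb − Ps = 4.)
Revenue = t · Q = 4 · 175.8 = £703.2.

Tax revenue = £703.2.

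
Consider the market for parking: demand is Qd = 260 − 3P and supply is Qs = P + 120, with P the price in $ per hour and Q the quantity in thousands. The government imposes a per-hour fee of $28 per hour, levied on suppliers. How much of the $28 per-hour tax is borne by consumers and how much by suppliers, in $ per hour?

Consumers bear $7 per hour; suppliers bear $21 per hour.

Before the tax: set 260 − 3P = P + 120 → P* = $35, Q* = 155.
With the tax collected from suppliers, supply shifts: Qs = (P − 28) + 120.
Solving gives Q = 134 with consumers paying $42 and suppliers receiving $14 (the $28 wedge).
Burden on consumers: $7; on suppliers: $21. (They sum to $28.)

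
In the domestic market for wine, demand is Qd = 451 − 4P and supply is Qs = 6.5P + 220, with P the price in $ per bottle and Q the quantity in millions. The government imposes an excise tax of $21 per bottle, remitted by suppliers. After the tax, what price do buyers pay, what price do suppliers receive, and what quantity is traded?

Before the tax: set 451 − 4P = 6.5P + 220 → P* = $22, Q* = 363.
With the tax collected from suppliers, supply shifts: Qs = 6.5(P − 21) + 220.
Solving gives Q = 311 with buyers paying $35 and suppliers receiving $14 (the $21 wedge).
The less price-elastic side of the market bears the larger share of a per-unit tax.

Buyers pay $35; suppliers receive $14; quantity = 311.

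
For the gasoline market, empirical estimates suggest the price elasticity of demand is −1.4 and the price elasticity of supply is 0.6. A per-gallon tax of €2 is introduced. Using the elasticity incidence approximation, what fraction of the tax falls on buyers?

Buyers' share ≈ 0.3.

Incidence ratio: buyers' share ≈ εs / (εs + |εd|) = 0.6 / (0.6 + 1.4) = 0.3.
Supply is the less elastic side, so buyers bear the smaller share.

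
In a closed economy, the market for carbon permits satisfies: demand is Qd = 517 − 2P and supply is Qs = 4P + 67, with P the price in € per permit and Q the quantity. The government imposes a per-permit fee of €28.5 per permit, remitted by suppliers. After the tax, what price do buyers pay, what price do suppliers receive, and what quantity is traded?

Buyers pay €94; suppliers receive €65.5; quantity = 329.

Before the tax: set 517 − 2P = 4P + 67 → P* = €75, Q* = 367.
With the tax collected from suppliers, supply shifts: Qs = 4(P − 28.5) + 67.
Solving gives Q = 329 with buyers paying €94 and suppliers receiving €65.5 (the €28.5 wedge).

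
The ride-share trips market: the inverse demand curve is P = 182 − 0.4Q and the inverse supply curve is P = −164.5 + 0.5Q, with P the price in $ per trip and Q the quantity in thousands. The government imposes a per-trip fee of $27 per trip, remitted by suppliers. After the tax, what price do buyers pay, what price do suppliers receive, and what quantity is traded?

Buyers pay $40; suppliers receive $13; quantity = 355.

Inverting to Q(P) form: Qd = 455 − 2.5P; Qs = 2P + 329.
Without the tax, 455 − 2.5P = 2P + 329 gives 4.5P = 126, so P* = $28 and Q* = 385.
With the tax collected from suppliers, supply shifts: Qs = 2(P − 27) + 329.
Solving gives Q = 355 with buyers paying $40 and suppliers receiving $13 (the $27 wedge).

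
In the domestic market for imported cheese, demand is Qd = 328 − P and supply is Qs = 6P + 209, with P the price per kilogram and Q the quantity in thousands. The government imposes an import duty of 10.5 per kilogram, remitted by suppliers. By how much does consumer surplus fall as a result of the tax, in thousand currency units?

Consumer surplus falls by 2758.5 thousand.

Without the tax, 328 − P = 6P + 209 gives 7P = 119, so P* = 17 and Q* = 311.
With the tax collected from suppliers, supply shifts: Qs = 6(P − 10.5) + 209.
Solving gives Q = 302 with consumers paying 26 and suppliers receiving 15.5 (the 10.5 wedge).
ΔCS is the trapezoid between Q = 302 and Q = 311 of height 9: ½ · (311 + 302) · 9 = 2758.5.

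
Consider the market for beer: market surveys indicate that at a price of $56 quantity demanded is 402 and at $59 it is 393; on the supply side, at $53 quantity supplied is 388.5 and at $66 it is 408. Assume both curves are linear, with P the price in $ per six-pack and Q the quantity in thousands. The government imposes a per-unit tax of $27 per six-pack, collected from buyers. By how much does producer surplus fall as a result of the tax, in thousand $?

Demand slope: (393 − 402)/(59 − 56) = -3, so Qd = 570 − 3P.
Supply slope: (408 − 388.5)/(66 − 53) = 1.5, so Qs = 1.5P + 309.
Without the tax, 570 − 3P = 1.5P + 309 gives 4.5P = 261, so P* = $58 and Q* = 396.
With the tax collected from buyers, demand (in seller-price terms) shifts: Qd = 570 − 3(P + 27).
Solving gives Q = 369 with buyers paying $67 and suppliers receiving $40 (the $27 wedge).
ΔPS is the trapezoid between Q = 369 and Q = 396 of height $18: ½ · (396 + 369) · 18 = $6885.

Producer surplus falls by $6885 thousand.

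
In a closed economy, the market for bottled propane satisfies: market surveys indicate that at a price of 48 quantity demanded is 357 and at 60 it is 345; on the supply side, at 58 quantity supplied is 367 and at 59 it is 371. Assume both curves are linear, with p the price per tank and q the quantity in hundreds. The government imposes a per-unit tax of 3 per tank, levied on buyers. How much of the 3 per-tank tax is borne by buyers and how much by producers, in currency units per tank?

Demand slope: (345 − 357)/(60 − 48) = -1, so qd = 405 − p.
Supply slope: (371 − 367)/(59 − 58) = 4, so qs = 4p + 135.
Before the tax: set 405 − p = 4p + 135 → p* = 54, q* = 351.
With the tax collected from buyers, demand (in seller-price terms) shifts: qd = 405 − (p + 3).
New equilibrium: buyers pay 56.4, producers receive 53.4, q = 348.6. (Wedge: pb − ps = 3.)
Burden on buyers: 2.4; on producers: 0.6. (They sum to 3.)
The less price-elastic side of the market bears the larger share of a per-unit tax.

Buyers bear 2.4 per tank; producers bear 0.6 per tank.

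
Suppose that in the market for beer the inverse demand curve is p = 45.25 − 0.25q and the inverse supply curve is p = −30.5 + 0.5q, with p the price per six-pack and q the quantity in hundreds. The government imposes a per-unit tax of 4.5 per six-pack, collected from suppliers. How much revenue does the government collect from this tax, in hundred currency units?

Inverting to q(p) form: qd = 181 − 4p; qs = 2p + 61.
Without the tax, 181 − 4p = 2p + 61 gives 6p = 120, so p* = 20 and q* = 101.
With the tax collected from suppliers, supply shifts: qs = 2(p − 4.5) + 61.
New equilibrium: buyers pay 21.5, suppliers receive 17, q = 95. (Wedge: pb − ps = 4.5.)
Revenue = t · Q = 4.5 · 95 = 427.5.

Tax revenue = 427.5 hundred.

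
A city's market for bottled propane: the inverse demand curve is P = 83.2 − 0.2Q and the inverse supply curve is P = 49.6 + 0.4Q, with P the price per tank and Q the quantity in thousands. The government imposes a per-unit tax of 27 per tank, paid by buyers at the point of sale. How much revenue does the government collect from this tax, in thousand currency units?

Tax revenue = 297 thousand.

Inverting to Q(P) form: Qd = 416 − 5P; Qs = 2.5P − 124.
Without the tax, 416 − 5P = 2.5P − 124 gives 7.5P = 540, so P* = 72 and Q* = 56.
With the tax collected from buyers, demand (in seller-price terms) shifts: Qd = 416 − 5(P + 27).
Solving gives Q = 11 with buyers paying 81 and sellers receiving 54 (the 27 wedge).
Revenue = t · Q = 27 · 11 = 297.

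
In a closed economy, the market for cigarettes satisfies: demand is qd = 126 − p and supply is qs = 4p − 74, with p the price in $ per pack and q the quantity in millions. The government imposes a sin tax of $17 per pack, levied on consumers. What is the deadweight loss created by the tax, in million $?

Without the tax, 126 − p = 4p − 74 gives 5p = 200, so p* = $40 and q* = 86.
With the tax collected from consumers, demand (in seller-price terms) shifts: qd = 126 − (p + 17).
Solving gives q = 72.4 with consumers paying $53.6 and producers receiving $36.6 (the $17 wedge).
Quantity falls by |ΔQ| = |86 − 72.4| = 13.6.
DWL = ½ · t · |ΔQ| = ½ · 17 · 13.6 = $115.6.

Deadweight loss = $115.6 million.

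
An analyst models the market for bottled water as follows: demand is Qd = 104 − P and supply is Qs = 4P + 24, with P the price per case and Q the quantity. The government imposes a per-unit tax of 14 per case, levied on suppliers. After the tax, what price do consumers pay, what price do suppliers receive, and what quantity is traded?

Before the tax: set 104 − P = 4P + 24 → P* = 16, Q* = 88.
With the tax collected from suppliers, supply shifts: Qs = 4(P − 14) + 24.
Solving gives Q = 76.8 with consumers paying 27.2 and suppliers receiving 13.2 (the 14 wedge).
The less price-elastic side of the market bears the larger share of a per-unit tax.

Consumers pay 27.2; suppliers receive 13.2; quantity = 76.8.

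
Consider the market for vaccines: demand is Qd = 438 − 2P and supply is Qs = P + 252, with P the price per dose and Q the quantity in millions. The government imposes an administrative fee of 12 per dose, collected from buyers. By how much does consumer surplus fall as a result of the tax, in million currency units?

Without the tax, 438 − 2P = P + 252 gives 3P = 186, so P* = 62 and Q* = 314.
With the tax collected from buyers, demand (in seller-price terms) shifts: Qd = 438 − 2(P + 12).
New equilibrium: buyers pay 66, suppliers receive 54, Q = 306. (Wedge: Pb − Ps = 12.)
ΔCS is the trapezoid between Q = 306 and Q = 314 of height 4: ½ · (314 + 306) · 4 = 1240.

Consumer surplus falls by 1240 million.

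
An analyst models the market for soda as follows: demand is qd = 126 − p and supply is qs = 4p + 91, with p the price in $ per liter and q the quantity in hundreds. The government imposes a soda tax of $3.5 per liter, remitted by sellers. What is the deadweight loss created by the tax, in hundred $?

Deadweight loss = $4.9 hundred.

Without the tax, 126 − p = 4p + 91 gives 5p = 35, so p* = $7 and q* = 119.
With the tax collected from sellers, supply shifts: qs = 4(p − 3.5) + 91.
New equilibrium: buyers pay $9.8, sellers receive $6.3, q = 116.2. (Wedge: pb − ps = 3.5.)
Quantity falls by |ΔQ| = |119 − 116.2| = 2.8.
DWL = ½ · t · |ΔQ| = ½ · 3.5 · 2.8 = $4.9.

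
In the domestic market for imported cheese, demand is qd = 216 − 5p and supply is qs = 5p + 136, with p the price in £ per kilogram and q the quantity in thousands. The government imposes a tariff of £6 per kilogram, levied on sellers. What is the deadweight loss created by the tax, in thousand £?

Without the tax, 216 − 5p = 5p + 136 gives 10p = 80, so p* = £8 and q* = 176.
With the tax collected from sellers, supply shifts: qs = 5(p − 6) + 136.
Solving gives q = 161 with buyers paying £11 and sellers receiving £5 (the £6 wedge).
Quantity falls by |ΔQ| = |176 − 161| = 15.
DWL = ½ · t · |ΔQ| = ½ · 6 · 15 = £45.

Deadweight loss = £45 thousand.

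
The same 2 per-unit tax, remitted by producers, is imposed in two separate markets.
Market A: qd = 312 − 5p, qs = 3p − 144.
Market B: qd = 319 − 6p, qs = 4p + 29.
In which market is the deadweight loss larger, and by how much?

Market B, by 1.05.

Market A: pre-tax p* = 57, q* = 27; post-tax q = 23.25; deadweight loss = 3.75.
Market B: pre-tax p* = 29, q* = 145; post-tax q = 140.2; deadweight loss = 4.8.
Difference: 3.75 vs 4.8 → market B is larger by 1.05.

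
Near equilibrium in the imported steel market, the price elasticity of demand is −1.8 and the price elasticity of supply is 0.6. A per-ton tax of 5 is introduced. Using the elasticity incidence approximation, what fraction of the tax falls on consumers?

Incidence ratio: consumers' share ≈ εs / (εs + |εd|) = 0.6 / (0.6 + 1.8) = 0.25.
Supply is the less elastic side, so consumers bear the smaller share.

Consumers' share ≈ 0.25.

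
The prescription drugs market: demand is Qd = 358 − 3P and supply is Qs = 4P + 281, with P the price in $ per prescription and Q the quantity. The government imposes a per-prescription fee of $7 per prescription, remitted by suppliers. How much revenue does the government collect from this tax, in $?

Tax revenue = $2191.

Before the tax: set 358 − 3P = 4P + 281 → P* = $11, Q* = 325.
With the tax collected from suppliers, supply shifts: Qs = 4(P − 7) + 281.
Solving gives Q = 313 with buyers paying $15 and suppliers receiving $8 (the $7 wedge).
Revenue = t · Q = 7 · 313 = $2191.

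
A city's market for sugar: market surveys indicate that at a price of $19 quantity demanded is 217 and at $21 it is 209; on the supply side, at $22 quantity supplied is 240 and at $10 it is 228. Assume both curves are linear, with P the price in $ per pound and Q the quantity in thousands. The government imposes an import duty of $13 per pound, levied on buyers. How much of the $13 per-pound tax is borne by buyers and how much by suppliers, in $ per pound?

Buyers bear $2.6 per pound; suppliers bear $10.4 per pound.

Demand slope: (209 − 217)/(21 − 19) = -4, so Qd = 293 − 4P.
Supply slope: (228 − 240)/(10 − 22) = 1, so Qs = P + 218.
Before the tax: set 293 − 4P = P + 218 → P* = $15, Q* = 233.
With the tax collected from buyers, demand (in seller-price terms) shifts: Qd = 293 − 4(P + 13).
New equilibrium: buyers pay $17.6, suppliers receive $4.6, Q = 222.6. (Wedge: Pb − Ps = 13.)
Burden on buyers: $2.6; on suppliers: $10.4. (They sum to $13.)
The less price-elastic side of the market bears the larger share of a per-unit tax.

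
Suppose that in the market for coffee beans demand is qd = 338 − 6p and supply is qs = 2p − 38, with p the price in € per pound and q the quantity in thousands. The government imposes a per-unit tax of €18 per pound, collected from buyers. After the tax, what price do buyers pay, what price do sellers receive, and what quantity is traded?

Buyers pay €51.5; sellers receive €33.5; quantity = 29.

Without the tax, 338 − 6p = 2p − 38 gives 8p = 376, so p* = €47 and q* = 56.
With the tax collected from buyers, demand (in seller-price terms) shifts: qd = 338 − 6(p + 18).
New equilibrium: buyers pay €51.5, sellers receive €33.5, q = 29. (Wedge: pb − ps = 18.)
The less price-elastic side of the market bears the larger share of a per-unit tax.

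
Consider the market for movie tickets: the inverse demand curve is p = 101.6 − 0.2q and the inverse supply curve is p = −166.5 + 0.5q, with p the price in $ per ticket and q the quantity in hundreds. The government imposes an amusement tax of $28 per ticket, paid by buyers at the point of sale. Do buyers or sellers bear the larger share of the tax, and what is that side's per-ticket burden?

Rewrite in direct form: qd = 508 − 5p and qs = 2p + 333.
Without the tax, 508 − 5p = 2p + 333 gives 7p = 175, so p* = $25 and q* = 383.
With the tax collected from buyers, demand (in seller-price terms) shifts: qd = 508 − 5(p + 28).
Solving gives q = 343 with buyers paying $33 and sellers receiving $5 (the $28 wedge).
Per-ticket burden: buyers $8, sellers $20.
Sellers take the larger share because supply is less price-elastic here (demand slope 5 vs supply slope 2).
The less price-elastic side of the market bears the larger share of a per-unit tax.

Sellers bear the larger share: $20 per ticket.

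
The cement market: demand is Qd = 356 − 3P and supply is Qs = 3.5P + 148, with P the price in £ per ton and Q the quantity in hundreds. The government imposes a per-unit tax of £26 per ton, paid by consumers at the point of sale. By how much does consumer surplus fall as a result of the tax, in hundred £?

Before the tax: set 356 − 3P = 3.5P + 148 → P* = £32, Q* = 260.
With the tax collected from consumers, demand (in seller-price terms) shifts: Qd = 356 − 3(P + 26).
New equilibrium: consumers pay £46, producers receive £20, Q = 218. (Wedge: Pb − Ps = 26.)
ΔCS is the trapezoid between Q = 218 and Q = 260 of height £14: ½ · (260 + 218) · 14 = £3346.

Consumer surplus falls by £3346 hundred.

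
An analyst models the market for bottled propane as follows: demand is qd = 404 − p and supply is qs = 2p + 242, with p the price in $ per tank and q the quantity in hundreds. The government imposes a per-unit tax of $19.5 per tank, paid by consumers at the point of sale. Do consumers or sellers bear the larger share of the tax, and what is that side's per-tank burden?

Before the tax: set 404 − p = 2p + 242 → p* = $54, q* = 350.
With the tax collected from consumers, demand (in seller-price terms) shifts: qd = 404 − (p + 19.5).
New equilibrium: consumers pay $67, sellers receive $47.5, q = 337. (Wedge: pb − ps = 19.5.)
Per-tank burden: consumers $13, sellers $6.5.
Consumers take the larger share because demand is less price-elastic here (demand slope 1 vs supply slope 2).

Consumers bear the larger share: $13 per tank.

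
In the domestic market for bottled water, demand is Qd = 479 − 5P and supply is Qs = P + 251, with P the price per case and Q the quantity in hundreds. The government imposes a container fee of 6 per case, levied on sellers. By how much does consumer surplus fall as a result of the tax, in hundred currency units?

Consumer surplus falls by 286.5 hundred.

Without the tax, 479 − 5P = P + 251 gives 6P = 228, so P* = 38 and Q* = 289.
With the tax collected from sellers, supply shifts: Qs = (P − 6) + 251.
Solving gives Q = 284 with buyers paying 39 and sellers receiving 33 (the 6 wedge).
ΔCS is the trapezoid between Q = 284 and Q = 289 of height 1: ½ · (289 + 284) · 1 = 286.5.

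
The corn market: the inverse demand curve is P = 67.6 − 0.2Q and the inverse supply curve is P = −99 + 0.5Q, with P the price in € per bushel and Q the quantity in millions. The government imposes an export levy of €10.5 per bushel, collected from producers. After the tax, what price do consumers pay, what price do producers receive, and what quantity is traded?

Inverting to Q(P) form: Qd = 338 − 5P; Qs = 2P + 198.
Without the tax, 338 − 5P = 2P + 198 gives 7P = 140, so P* = €20 and Q* = 238.
With the tax collected from producers, supply shifts: Qs = 2(P − 10.5) + 198.
New equilibrium: consumers pay €23, producers receive €12.5, Q = 223. (Wedge: Pb − Ps = 10.5.)

Consumers pay €23; producers receive €12.5; quantity = 223.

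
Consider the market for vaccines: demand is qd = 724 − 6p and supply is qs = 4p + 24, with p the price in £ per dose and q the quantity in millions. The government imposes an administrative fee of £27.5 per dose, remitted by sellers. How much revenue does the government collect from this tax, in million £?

Without the tax, 724 − 6p = 4p + 24 gives 10p = 700, so p* = £70 and q* = 304.
With the tax collected from sellers, supply shifts: qs = 4(p − 27.5) + 24.
New equilibrium: consumers pay £81, sellers receive £53.5, q = 238. (Wedge: pb − ps = 27.5.)
Revenue = t · Q = 27.5 · 238 = £6545.

Tax revenue = £6545 million.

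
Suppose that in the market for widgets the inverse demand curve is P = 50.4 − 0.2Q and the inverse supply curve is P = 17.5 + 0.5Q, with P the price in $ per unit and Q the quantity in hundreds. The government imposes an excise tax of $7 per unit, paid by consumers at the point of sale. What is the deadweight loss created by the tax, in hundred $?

Deadweight loss = $35 hundred.

Inverting to Q(P) form: Qd = 252 − 5P; Qs = 2P − 35.
Without the tax, 252 − 5P = 2P − 35 gives 7P = 287, so P* = $41 and Q* = 47.
With the tax collected from consumers, demand (in seller-price terms) shifts: Qd = 252 − 5(P + 7).
Solving gives Q = 37 with consumers paying $43 and producers receiving $36 (the $7 wedge).
Quantity falls by |ΔQ| = |47 − 37| = 10.
DWL = ½ · t · |ΔQ| = ½ · 7 · 10 = $35.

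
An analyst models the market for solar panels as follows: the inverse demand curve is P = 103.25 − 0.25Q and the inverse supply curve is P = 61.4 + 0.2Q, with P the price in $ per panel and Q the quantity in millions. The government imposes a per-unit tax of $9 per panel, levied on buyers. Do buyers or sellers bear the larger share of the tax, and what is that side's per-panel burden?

Buyers bear the larger share: $5 per panel.

Rewrite in direct form: Qd = 413 − 4P and Qs = 5P − 307.
Before the tax: set 413 − 4P = 5P − 307 → P* = $80, Q* = 93.
With the tax collected from buyers, demand (in seller-price terms) shifts: Qd = 413 − 4(P + 9).
New equilibrium: buyers pay $85, sellers receive $76, Q = 73. (Wedge: Pb − Ps = 9.)
Per-panel burden: buyers $5, sellers $4.
Buyers take the larger share because demand is less price-elastic here (demand slope 4 vs supply slope 5).
The less price-elastic side of the market bears the larger share of a per-unit tax.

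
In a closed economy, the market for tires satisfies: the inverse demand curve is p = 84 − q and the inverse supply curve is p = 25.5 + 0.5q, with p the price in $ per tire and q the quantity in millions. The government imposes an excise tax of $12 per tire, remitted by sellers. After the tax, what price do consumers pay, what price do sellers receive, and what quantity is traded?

Inverting to q(p) form: qd = 84 − p; qs = 2p − 51.
Before the tax: set 84 − p = 2p − 51 → p* = $45, q* = 39.
With the tax collected from sellers, supply shifts: qs = 2(p − 12) − 51.
Solving gives q = 31 with consumers paying $53 and sellers receiving $41 (the $12 wedge).

Consumers pay $53; sellers receive $41; quantity = 31.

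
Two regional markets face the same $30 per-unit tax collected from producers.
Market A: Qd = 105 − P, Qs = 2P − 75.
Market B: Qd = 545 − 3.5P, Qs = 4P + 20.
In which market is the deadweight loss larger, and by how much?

Market B, by $540.

Market A: pre-tax P* = $60, Q* = 45; post-tax Q = 25; deadweight loss = $300.
Market B: pre-tax P* = $70, Q* = 300; post-tax Q = 244; deadweight loss = $840.
Difference: $300 vs $840 → market B is larger by $540.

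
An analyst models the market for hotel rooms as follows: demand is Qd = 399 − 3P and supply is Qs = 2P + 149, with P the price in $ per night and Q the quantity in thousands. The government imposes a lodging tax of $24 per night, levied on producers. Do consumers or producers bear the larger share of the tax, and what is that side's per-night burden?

Producers bear the larger share: $14.4 per night.

Without the tax, 399 − 3P = 2P + 149 gives 5P = 250, so P* = $50 and Q* = 249.
With the tax collected from producers, supply shifts: Qs = 2(P − 24) + 149.
Solving gives Q = 220.2 with consumers paying $59.6 and producers receiving $35.6 (the $24 wedge).
Per-night burden: consumers $9.6, producers $14.4.
Producers take the larger share because supply is less price-elastic here (demand slope 3 vs supply slope 2).
The less price-elastic side of the market bears the larger share of a per-unit tax.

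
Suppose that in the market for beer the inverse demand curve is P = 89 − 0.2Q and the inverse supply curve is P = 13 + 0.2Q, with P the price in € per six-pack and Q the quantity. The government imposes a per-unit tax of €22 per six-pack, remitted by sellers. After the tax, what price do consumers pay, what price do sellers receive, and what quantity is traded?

Inverting to Q(P) form: Qd = 445 − 5P; Qs = 5P − 65.
Before the tax: set 445 − 5P = 5P − 65 → P* = €51, Q* = 190.
With the tax collected from sellers, supply shifts: Qs = 5(P − 22) − 65.
Solving gives Q = 135 with consumers paying €62 and sellers receiving €40 (the €22 wedge).
The less price-elastic side of the market bears the larger share of a per-unit tax.

Consumers pay €62; sellers receive €40; quantity = 135.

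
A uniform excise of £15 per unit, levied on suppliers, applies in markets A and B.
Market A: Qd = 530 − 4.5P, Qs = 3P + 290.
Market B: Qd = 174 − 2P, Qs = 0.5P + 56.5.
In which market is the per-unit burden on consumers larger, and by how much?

Market A: pre-tax P* = £32, Q* = 386; post-tax Q = 359; per-unit burden on consumers = £6.
Market B: pre-tax P* = £47, Q* = 80; post-tax Q = 74; per-unit burden on consumers = £3.
Difference: £6 vs £3 → market A is larger by £3.

Market A, by £3.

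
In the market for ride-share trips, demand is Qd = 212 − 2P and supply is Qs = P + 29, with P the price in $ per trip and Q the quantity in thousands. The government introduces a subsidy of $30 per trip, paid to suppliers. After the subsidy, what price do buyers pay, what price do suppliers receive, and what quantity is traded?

Buyers pay $51; suppliers receive $81; quantity = 110.

Without the subsidy, 212 − 2P = P + 29 gives 3P = 183, so P* = $61 and Q* = 90.
With a per-unit subsidy paid to suppliers, each receives P + 30 per unit sold, so supply becomes Qs = (P + 30) + 29.
New equilibrium: buyers pay $51, suppliers receive $81, Q = 110. (Wedge: Pb − Ps = −30.)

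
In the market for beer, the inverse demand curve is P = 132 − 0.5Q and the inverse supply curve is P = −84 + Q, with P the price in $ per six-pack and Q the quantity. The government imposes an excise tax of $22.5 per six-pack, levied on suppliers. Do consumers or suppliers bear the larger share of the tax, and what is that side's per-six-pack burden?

Inverting to Q(P) form: Qd = 264 − 2P; Qs = P + 84.
Before the tax: set 264 − 2P = P + 84 → P* = $60, Q* = 144.
With the tax collected from suppliers, supply shifts: Qs = (P − 22.5) + 84.
New equilibrium: consumers pay $67.5, suppliers receive $45, Q = 129. (Wedge: Pb − Ps = 22.5.)
Per-six-pack burden: consumers $7.5, suppliers $15.
Suppliers take the larger share because supply is less price-elastic here (demand slope 2 vs supply slope 1).
The less price-elastic side of the market bears the larger share of a per-unit tax.

Suppliers bear the larger share: $15 per six-pack.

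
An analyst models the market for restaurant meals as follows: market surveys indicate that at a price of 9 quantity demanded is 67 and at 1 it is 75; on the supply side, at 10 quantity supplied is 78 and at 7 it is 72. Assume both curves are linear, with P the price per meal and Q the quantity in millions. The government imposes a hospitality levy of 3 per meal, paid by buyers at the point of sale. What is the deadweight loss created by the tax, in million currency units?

Deadweight loss = 3 million.

Demand slope: (75 − 67)/(1 − 9) = -1, so Qd = 76 − P.
Supply slope: (72 − 78)/(7 − 10) = 2, so Qs = 2P + 58.
Before the tax: set 76 − P = 2P + 58 → P* = 6, Q* = 70.
With the tax collected from buyers, demand (in seller-price terms) shifts: Qd = 76 − (P + 3).
New equilibrium: buyers pay 8, suppliers receive 5, Q = 68. (Wedge: Pb − Ps = 3.)
Quantity falls by |ΔQ| = |70 − 68| = 2.
DWL = ½ · t · |ΔQ| = ½ · 3 · 2 = 3.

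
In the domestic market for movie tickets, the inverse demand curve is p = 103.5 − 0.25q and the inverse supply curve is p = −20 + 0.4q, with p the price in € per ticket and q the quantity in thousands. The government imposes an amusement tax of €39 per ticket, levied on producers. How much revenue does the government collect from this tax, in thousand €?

Rewrite in direct form: qd = 414 − 4p and qs = 2.5p + 50.
Without the tax, 414 − 4p = 2.5p + 50 gives 6.5p = 364, so p* = €56 and q* = 190.
With the tax collected from producers, supply shifts: qs = 2.5(p − 39) + 50.
Solving gives q = 130 with buyers paying €71 and producers receiving €32 (the €39 wedge).
Revenue = t · Q = 39 · 130 = €5070.

Tax revenue = €5070 thousand.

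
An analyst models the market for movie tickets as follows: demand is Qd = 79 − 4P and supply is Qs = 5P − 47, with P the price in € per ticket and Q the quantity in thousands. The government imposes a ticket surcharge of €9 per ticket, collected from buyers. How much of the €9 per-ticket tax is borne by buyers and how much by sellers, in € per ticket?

Buyers bear €5 per ticket; sellers bear €4 per ticket.

Before the tax: set 79 − 4P = 5P − 47 → P* = €14, Q* = 23.
With the tax collected from buyers, demand (in seller-price terms) shifts: Qd = 79 − 4(P + 9).
New equilibrium: buyers pay €19, sellers receive €10, Q = 3. (Wedge: Pb − Ps = 9.)
Burden on buyers: €5; on sellers: €4. (They sum to €9.)
The less price-elastic side of the market bears the larger share of a per-unit tax.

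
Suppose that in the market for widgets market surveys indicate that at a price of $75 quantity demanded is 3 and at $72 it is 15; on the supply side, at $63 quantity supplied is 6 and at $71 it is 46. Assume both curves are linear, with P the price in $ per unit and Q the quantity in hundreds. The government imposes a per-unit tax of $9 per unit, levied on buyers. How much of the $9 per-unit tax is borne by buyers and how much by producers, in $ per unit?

Buyers bear $5 per unit; producers bear $4 per unit.

Demand slope: (15 − 3)/(72 − 75) = -4, so Qd = 303 − 4P.
Supply slope: (46 − 6)/(71 − 63) = 5, so Qs = 5P − 309.
Without the tax, 303 − 4P = 5P − 309 gives 9P = 612, so P* = $68 and Q* = 31.
With the tax collected from buyers, demand (in seller-price terms) shifts: Qd = 303 − 4(P + 9).
Solving gives Q = 11 with buyers paying $73 and producers receiving $64 (the $9 wedge).
Burden on buyers: $5; on producers: $4. (They sum to $9.)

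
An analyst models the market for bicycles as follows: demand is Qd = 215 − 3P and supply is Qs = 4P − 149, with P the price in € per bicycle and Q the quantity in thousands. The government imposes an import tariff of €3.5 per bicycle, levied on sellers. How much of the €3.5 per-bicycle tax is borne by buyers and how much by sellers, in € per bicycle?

Buyers bear €2 per bicycle; sellers bear €1.5 per bicycle.

Before the tax: set 215 − 3P = 4P − 149 → P* = €52, Q* = 59.
With the tax collected from sellers, supply shifts: Qs = 4(P − 3.5) − 149.
New equilibrium: buyers pay €54, sellers receive €50.5, Q = 53. (Wedge: Pb − Ps = 3.5.)
Burden on buyers: €2; on sellers: €1.5. (They sum to €3.5.)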